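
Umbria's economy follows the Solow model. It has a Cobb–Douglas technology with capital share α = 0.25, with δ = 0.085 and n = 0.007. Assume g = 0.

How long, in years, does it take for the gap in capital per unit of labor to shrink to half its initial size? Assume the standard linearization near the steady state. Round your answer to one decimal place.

about 10.0 years

Near the steady state the convergence rate is λ = (1 − α)(n + δ).
λ = (1 − 0.25) × 0.092 = 0.75 × 0.092 = 0.0690
Half-life = ln 2 / λ = 0.6931 / 0.0690 ≈ 10.04 years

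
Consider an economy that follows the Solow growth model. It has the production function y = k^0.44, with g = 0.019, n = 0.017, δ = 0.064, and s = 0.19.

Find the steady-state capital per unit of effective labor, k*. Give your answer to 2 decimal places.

k* = 3.15

Steady state requires s·f(k) = (n + g + δ)·k, i.e. s·k^α = (n + g + δ)·k.
Dividing both sides by k: k^(1−α) = s / (n + g + δ).
k^0.56 = 0.19 / (0.017 + 0.019 + 0.064) = 0.19 / 0.100 = 1.9000
k* = 1.9000^(1/0.56) ≈ 3.1461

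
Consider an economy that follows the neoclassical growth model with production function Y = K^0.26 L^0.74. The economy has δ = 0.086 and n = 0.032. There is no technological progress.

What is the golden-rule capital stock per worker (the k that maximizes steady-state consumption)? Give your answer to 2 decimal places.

The golden rule sets f'(k) = n + δ, i.e. α·k^(α−1) = n + δ.
So k^(1−α) = α / (n + δ) = 0.26 / 0.118 = 2.2034.
k_gold = 2.2034^(1/0.74) ≈ 2.9083

k_gold ≈ 2.91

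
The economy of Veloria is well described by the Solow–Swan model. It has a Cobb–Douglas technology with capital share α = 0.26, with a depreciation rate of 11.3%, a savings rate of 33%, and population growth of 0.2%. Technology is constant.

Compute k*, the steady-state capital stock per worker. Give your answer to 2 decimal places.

At the steady state, Δk = 0, so s·k^α = (n + δ)·k.
Dividing both sides by k: k^(1−α) = s / (n + δ).
k^0.74 = 0.33 / (0.002 + 0.113) = 0.33 / 0.115 = 2.8696
k* = 2.8696^(1/0.74) ≈ 4.1560

k* ≈ 4.16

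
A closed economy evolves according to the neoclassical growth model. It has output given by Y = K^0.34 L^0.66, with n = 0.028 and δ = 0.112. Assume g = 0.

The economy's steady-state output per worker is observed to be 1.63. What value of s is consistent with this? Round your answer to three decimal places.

s ≈ 0.361

Steady state requires s·f(k) = (n + δ)·k, i.e. s·k^α = (n + δ)·k.
Since y* = [s/(n + δ)]^(α/(1−α)), we have s/(n + δ) = (y*)^((1−α)/α) = 1.63^1.9412 = 2.5817.
Therefore s = 2.5817 × (n + δ) = 2.5817 × 0.140 = 0.3614.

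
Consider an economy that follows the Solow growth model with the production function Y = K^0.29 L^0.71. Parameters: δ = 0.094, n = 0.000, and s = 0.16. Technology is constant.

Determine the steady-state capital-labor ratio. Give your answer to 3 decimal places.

k* = 2.115

At the steady state, Δk = 0, so s·k^α = (n + δ)·k.
Rearranging, k^(1−α) = s / (n + δ).
k^0.71 = 0.16 / (0.000 + 0.094) = 0.16 / 0.094 = 1.7021
k* = 1.7021^(1/0.71) ≈ 2.1151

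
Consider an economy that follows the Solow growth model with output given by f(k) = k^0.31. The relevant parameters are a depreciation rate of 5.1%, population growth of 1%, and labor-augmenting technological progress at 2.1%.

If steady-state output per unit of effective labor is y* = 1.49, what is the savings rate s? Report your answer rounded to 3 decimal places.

s ≈ 0.199

At the steady state, Δk = 0, so s·k^α = (n + g + δ)·k.
Since y* = [s/(n + g + δ)]^(α/(1−α)), we have s/(n + g + δ) = (y*)^((1−α)/α) = 1.49^2.2258 = 2.4293.
Therefore s = 2.4293 × (n + g + δ) = 2.4293 × 0.082 = 0.1992.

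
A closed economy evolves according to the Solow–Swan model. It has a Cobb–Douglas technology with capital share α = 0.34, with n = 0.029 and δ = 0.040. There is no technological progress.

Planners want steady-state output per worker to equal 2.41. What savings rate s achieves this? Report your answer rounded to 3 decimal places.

In steady state, investment equals break-even investment: s·k^α = (n + δ)·k.
Since y* = [s/(n + δ)]^(α/(1−α)), we have s/(n + δ) = (y*)^((1−α)/α) = 2.41^1.9412 = 5.5153.
Therefore s = 5.5153 × (n + δ) = 5.5153 × 0.069 = 0.3806.

s ≈ 0.381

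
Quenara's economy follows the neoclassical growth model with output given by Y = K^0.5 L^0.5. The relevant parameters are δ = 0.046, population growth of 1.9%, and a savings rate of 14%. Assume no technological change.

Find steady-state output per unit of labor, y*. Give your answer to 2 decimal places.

At the steady state, Δk = 0, so s·k^α = (n + δ)·k.
Dividing both sides by k: k^(1−α) = s / (n + δ).
k^0.5 = 0.14 / (0.019 + 0.046) = 0.14 / 0.065 = 2.1538
k* = 2.1538^(1/0.5) ≈ 4.6389
y* = (k*)^α = 4.6389^0.5 ≈ 2.1538

y* = 2.15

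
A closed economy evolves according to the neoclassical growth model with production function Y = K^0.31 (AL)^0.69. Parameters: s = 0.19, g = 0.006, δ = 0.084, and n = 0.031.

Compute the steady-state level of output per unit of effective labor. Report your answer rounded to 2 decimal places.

y* ≈ 1.22

In steady state, investment equals break-even investment: s·k^α = (n + g + δ)·k.
Rearranging, k^(1−α) = s / (n + g + δ).
k^0.69 = 0.19 / (0.031 + 0.006 + 0.084) = 0.19 / 0.121 = 1.5702
k* = 1.5702^(1/0.69) ≈ 1.9231
y* = (k*)^α = 1.9231^0.31 ≈ 1.2247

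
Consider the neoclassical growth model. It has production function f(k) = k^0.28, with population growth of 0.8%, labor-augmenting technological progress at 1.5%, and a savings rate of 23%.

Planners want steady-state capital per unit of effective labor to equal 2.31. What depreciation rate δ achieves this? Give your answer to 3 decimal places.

In steady state, investment equals break-even investment: s·k^α = (n + g + δ)·k.
So s / (n + g + δ) = (k*)^(1−α) = 2.31^0.72 = 1.8273.
Therefore n + g + δ = s / 1.8273 = 0.23 / 1.8273 = 0.1259, so δ = 0.1259 − 0.023 = 0.1029.

δ ≈ 0.103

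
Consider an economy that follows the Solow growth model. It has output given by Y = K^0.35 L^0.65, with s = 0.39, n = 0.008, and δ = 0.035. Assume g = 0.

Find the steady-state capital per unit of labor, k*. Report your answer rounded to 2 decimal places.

Steady state requires s·f(k) = (n + δ)·k, i.e. s·k^α = (n + δ)·k.
Rearranging, k^(1−α) = s / (n + δ).
k^0.65 = 0.39 / (0.008 + 0.035) = 0.39 / 0.043 = 9.0698
k* = 9.0698^(1/0.65) ≈ 29.7322

k* ≈ 29.73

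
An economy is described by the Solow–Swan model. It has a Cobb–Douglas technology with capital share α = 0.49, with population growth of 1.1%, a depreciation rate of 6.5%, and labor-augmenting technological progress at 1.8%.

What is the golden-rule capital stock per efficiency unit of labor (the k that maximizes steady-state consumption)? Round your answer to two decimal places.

k_gold ≈ 25.47

The golden rule sets f'(k) = n + g + δ, i.e. α·k^(α−1) = n + g + δ.
So k^(1−α) = α / (n + g + δ) = 0.49 / 0.094 = 5.2128.
k_gold = 5.2128^(1/0.51) ≈ 25.4696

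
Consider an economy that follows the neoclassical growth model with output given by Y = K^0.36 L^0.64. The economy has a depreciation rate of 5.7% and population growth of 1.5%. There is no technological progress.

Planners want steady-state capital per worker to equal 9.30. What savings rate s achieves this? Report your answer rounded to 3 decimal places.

At the steady state, Δk = 0, so s·k^α = (n + δ)·k.
So s / (n + δ) = (k*)^(1−α) = 9.30^0.64 = 4.1671.
Therefore s = 4.1671 × (n + δ) = 4.1671 × 0.072 = 0.3000.

s ≈ 0.300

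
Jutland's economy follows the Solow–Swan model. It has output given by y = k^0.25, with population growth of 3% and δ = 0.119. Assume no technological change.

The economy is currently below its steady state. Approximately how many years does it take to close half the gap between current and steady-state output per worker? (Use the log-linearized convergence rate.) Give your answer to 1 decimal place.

half-life ≈ 6.2 years

Near the steady state the convergence rate is λ = (1 − α)(n + δ).
λ = (1 − 0.25) × 0.149 = 0.75 × 0.149 = 0.11175
Half-life = ln 2 / λ = 0.6931 / 0.11175 ≈ 6.20 years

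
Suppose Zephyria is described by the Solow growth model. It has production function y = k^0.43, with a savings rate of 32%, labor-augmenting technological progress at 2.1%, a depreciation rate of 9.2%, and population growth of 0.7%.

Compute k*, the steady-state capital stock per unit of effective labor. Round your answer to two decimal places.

Steady state requires s·f(k) = (n + g + δ)·k, i.e. s·k^α = (n + g + δ)·k.
Rearranging, k^(1−α) = s / (n + g + δ).
k^0.57 = 0.32 / (0.007 + 0.021 + 0.092) = 0.32 / 0.120 = 2.6667
k* = 2.6667^(1/0.57) ≈ 5.5889

k* ≈ 5.59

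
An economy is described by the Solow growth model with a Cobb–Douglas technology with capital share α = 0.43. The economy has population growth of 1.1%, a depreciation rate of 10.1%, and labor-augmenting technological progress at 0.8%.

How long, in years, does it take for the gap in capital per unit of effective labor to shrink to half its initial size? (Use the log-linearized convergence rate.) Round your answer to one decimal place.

Near the steady state the convergence rate is λ = (1 − α)(n + g + δ).
λ = (1 − 0.43) × 0.120 = 0.57 × 0.120 = 0.0684
Half-life = ln 2 / λ = 0.6931 / 0.0684 ≈ 10.13 years

t_½ ≈ 10.1 years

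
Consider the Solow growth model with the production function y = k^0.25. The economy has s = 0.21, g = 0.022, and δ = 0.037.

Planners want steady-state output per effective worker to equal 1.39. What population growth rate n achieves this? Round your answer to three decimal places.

Steady state requires s·f(k) = (n + g + δ)·k, i.e. s·k^α = (n + g + δ)·k.
Since y* = [s/(n + g + δ)]^(α/(1−α)), we have s/(n + g + δ) = (y*)^((1−α)/α) = 1.39^3 = 2.6856.
Therefore n + g + δ = s / 2.6856 = 0.21 / 2.6856 = 0.0782, so n = 0.0782 − 0.059 = 0.0192.

n ≈ 0.019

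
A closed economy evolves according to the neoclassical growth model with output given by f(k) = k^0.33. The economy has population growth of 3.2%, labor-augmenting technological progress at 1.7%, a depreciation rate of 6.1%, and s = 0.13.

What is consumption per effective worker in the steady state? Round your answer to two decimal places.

c* ≈ 0.94

Steady state requires s·f(k) = (n + g + δ)·k, i.e. s·k^α = (n + g + δ)·k.
Rearranging, k^(1−α) = s / (n + g + δ).
k^0.67 = 0.13 / (0.032 + 0.017 + 0.061) = 0.13 / 0.110 = 1.1818
k* = 1.1818^(1/0.67) ≈ 1.2831
y* = (k*)^α = 1.2831^0.33 ≈ 1.0857
c* = (1 − s)·y* = (1 − 0.13) × 1.0857 ≈ 0.9446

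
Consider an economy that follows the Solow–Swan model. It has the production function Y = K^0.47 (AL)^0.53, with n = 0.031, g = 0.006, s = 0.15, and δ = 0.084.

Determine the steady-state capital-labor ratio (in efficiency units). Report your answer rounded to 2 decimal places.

In steady state, investment equals break-even investment: s·k^α = (n + g + δ)·k.
Rearranging, k^(1−α) = s / (n + g + δ).
k^0.53 = 0.15 / (0.031 + 0.006 + 0.084) = 0.15 / 0.121 = 1.2397
k* = 1.2397^(1/0.53) ≈ 1.4999

k* = 1.50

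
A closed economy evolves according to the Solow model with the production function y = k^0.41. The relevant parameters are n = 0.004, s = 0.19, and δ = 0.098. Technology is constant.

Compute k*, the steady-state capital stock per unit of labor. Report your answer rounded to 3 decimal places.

k* = 2.870

In steady state, investment equals break-even investment: s·k^α = (n + δ)·k.
Rearranging, k^(1−α) = s / (n + δ).
k^0.59 = 0.19 / (0.004 + 0.098) = 0.19 / 0.102 = 1.8627
k* = 1.8627^(1/0.59) ≈ 2.8699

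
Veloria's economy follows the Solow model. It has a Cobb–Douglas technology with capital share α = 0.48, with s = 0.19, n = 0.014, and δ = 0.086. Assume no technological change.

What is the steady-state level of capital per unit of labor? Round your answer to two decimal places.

k* ≈ 3.44

At the steady state, Δk = 0, so s·k^α = (n + δ)·k.
Dividing both sides by k: k^(1−α) = s / (n + δ).
k^0.52 = 0.19 / (0.014 + 0.086) = 0.19 / 0.100 = 1.9000
k* = 1.9000^(1/0.52) ≈ 3.4361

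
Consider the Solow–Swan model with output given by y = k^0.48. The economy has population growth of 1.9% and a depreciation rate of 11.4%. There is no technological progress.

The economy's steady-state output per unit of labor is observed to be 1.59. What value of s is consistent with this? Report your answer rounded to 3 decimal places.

s ≈ 0.220

At the steady state, Δk = 0, so s·k^α = (n + δ)·k.
Since y* = [s/(n + δ)]^(α/(1−α)), we have s/(n + δ) = (y*)^((1−α)/α) = 1.59^1.0833 = 1.6526.
Therefore s = 1.6526 × (n + δ) = 1.6526 × 0.133 = 0.2198.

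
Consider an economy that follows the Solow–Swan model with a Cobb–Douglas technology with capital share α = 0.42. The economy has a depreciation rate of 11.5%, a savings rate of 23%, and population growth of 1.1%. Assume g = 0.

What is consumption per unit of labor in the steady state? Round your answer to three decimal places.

c* = 1.191

In steady state, investment equals break-even investment: s·k^α = (n + δ)·k.
Rearranging, k^(1−α) = s / (n + δ).
k^0.58 = 0.23 / (0.011 + 0.115) = 0.23 / 0.126 = 1.8254
k* = 1.8254^(1/0.58) ≈ 2.8224
y* = (k*)^α = 2.8224^0.42 ≈ 1.5462
c* = (1 − s)·y* = (1 − 0.23) × 1.5462 ≈ 1.1906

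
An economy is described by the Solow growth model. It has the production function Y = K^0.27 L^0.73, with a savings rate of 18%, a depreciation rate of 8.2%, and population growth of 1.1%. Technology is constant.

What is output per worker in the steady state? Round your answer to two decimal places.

y* = 1.28

Steady state requires s·f(k) = (n + δ)·k, i.e. s·k^α = (n + δ)·k.
Dividing both sides by k: k^(1−α) = s / (n + δ).
k^0.73 = 0.18 / (0.011 + 0.082) = 0.18 / 0.093 = 1.9355
k* = 1.9355^(1/0.73) ≈ 2.4710
y* = (k*)^α = 2.4710^0.27 ≈ 1.2767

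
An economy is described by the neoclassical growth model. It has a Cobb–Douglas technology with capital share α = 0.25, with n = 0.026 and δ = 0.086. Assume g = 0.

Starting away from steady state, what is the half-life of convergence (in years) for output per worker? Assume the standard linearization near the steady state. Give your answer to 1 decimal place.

Near the steady state the convergence rate is λ = (1 − α)(n + δ).
λ = (1 − 0.25) × 0.112 = 0.75 × 0.112 = 0.0840
Half-life = ln 2 / λ = 0.6931 / 0.0840 ≈ 8.25 years

half-life ≈ 8.3 years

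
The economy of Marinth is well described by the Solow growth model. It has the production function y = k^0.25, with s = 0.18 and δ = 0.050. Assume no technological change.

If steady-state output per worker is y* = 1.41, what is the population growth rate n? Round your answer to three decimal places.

Steady state requires s·f(k) = (n + δ)·k, i.e. s·k^α = (n + δ)·k.
Since y* = [s/(n + δ)]^(α/(1−α)), we have s/(n + δ) = (y*)^((1−α)/α) = 1.41^3 = 2.8032.
Therefore n + δ = s / 2.8032 = 0.18 / 2.8032 = 0.0642, so n = 0.0642 − 0.050 = 0.0142.

n ≈ 0.014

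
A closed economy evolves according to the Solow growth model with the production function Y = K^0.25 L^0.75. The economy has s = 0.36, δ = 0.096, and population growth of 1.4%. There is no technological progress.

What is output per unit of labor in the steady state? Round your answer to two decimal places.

Steady state requires s·f(k) = (n + δ)·k, i.e. s·k^α = (n + δ)·k.
Rearranging, k^(1−α) = s / (n + δ).
k^0.75 = 0.36 / (0.014 + 0.096) = 0.36 / 0.110 = 3.2727
k* = 3.2727^(1/0.75) ≈ 4.8589
y* = (k*)^α = 4.8589^0.25 ≈ 1.4847

y* ≈ 1.48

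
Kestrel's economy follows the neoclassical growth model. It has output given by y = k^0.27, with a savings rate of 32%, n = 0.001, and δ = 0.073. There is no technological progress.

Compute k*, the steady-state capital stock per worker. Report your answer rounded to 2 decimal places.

k* ≈ 7.43

At the steady state, Δk = 0, so s·k^α = (n + δ)·k.
Rearranging, k^(1−α) = s / (n + δ).
k^0.73 = 0.32 / (0.001 + 0.073) = 0.32 / 0.074 = 4.3243
k* = 4.3243^(1/0.73) ≈ 7.4322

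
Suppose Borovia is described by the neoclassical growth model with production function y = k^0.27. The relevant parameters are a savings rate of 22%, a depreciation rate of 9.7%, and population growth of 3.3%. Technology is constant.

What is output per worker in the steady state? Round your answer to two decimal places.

At the steady state, Δk = 0, so s·k^α = (n + δ)·k.
Rearranging, k^(1−α) = s / (n + δ).
k^0.73 = 0.22 / (0.033 + 0.097) = 0.22 / 0.130 = 1.6923
k* = 1.6923^(1/0.73) ≈ 2.0558
y* = (k*)^α = 2.0558^0.27 ≈ 1.2148

y* = 1.21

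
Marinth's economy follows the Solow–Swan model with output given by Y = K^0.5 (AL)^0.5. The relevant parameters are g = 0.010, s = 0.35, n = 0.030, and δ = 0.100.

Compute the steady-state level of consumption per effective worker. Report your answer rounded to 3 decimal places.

At the steady state, Δk = 0, so s·k^α = (n + g + δ)·k.
Rearranging, k^(1−α) = s / (n + g + δ).
k^0.5 = 0.35 / (0.030 + 0.010 + 0.100) = 0.35 / 0.140 = 2.5000
k* = 2.5000^(1/0.5) ≈ 6.2500
y* = (k*)^α = 6.2500^0.5 ≈ 2.5000
c* = (1 − s)·y* = (1 − 0.35) × 2.5000 ≈ 1.6250

c* = 1.625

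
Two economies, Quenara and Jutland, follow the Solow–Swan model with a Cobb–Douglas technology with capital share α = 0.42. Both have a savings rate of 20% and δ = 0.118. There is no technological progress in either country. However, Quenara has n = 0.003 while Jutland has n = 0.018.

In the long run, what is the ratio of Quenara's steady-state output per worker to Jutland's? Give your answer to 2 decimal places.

y*_Q / y*_J ≈ 1.09

Steady-state y* = [s/(n + δ)]^(α/(1−α)), so the ratio is [ (s_Q/(n + δ)_Q) / (s_J/(n + δ)_J) ]^0.7241.
s_Q/(n + δ)_Q = 0.20/0.121 = 1.6529; s_J/(n + δ)_J = 0.20/0.136 = 1.4706.
Ratio = (1.6529/1.4706)^0.7241 = 1.1240^0.7241 ≈ 1.0883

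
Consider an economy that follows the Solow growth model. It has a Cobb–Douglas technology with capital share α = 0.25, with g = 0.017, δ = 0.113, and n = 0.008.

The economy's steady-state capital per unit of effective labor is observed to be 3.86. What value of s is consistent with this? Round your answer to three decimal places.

In steady state, investment equals break-even investment: s·k^α = (n + g + δ)·k.
So s / (n + g + δ) = (k*)^(1−α) = 3.86^0.75 = 2.7539.
Therefore s = 2.7539 × (n + g + δ) = 2.7539 × 0.138 = 0.3800.

s ≈ 0.380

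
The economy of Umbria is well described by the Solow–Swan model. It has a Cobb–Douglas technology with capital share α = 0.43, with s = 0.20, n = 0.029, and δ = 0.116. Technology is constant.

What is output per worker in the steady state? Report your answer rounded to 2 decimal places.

Steady state requires s·f(k) = (n + δ)·k, i.e. s·k^α = (n + δ)·k.
Dividing both sides by k: k^(1−α) = s / (n + δ).
k^0.57 = 0.20 / (0.029 + 0.116) = 0.20 / 0.145 = 1.3793
k* = 1.3793^(1/0.57) ≈ 1.7580
y* = (k*)^α = 1.7580^0.43 ≈ 1.2746

y* = 1.27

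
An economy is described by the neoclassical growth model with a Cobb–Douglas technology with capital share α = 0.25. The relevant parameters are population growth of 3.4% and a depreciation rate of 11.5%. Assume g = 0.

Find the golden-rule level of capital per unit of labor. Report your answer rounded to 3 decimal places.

k_gold ≈ 1.994

The golden rule sets f'(k) = n + δ, i.e. α·k^(α−1) = n + δ.
So k^(1−α) = α / (n + δ) = 0.25 / 0.149 = 1.6779.
k_gold = 1.6779^(1/0.75) ≈ 1.9938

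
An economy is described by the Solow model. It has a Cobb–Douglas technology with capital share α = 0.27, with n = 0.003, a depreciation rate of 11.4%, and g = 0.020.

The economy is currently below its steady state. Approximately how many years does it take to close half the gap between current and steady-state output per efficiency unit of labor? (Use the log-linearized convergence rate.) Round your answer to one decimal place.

half-life ≈ 6.9 years

Near the steady state the convergence rate is λ = (1 − α)(n + g + δ).
λ = (1 − 0.27) × 0.137 = 0.73 × 0.137 = 0.10001
Half-life = ln 2 / λ = 0.6931 / 0.10001 ≈ 6.93 years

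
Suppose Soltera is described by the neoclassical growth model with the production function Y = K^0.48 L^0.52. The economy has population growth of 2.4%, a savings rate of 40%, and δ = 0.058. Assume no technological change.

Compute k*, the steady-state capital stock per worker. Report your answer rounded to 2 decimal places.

k* ≈ 21.06

At the steady state, Δk = 0, so s·k^α = (n + δ)·k.
Dividing both sides by k: k^(1−α) = s / (n + δ).
k^0.52 = 0.40 / (0.024 + 0.058) = 0.40 / 0.082 = 4.8780
k* = 4.8780^(1/0.52) ≈ 21.0641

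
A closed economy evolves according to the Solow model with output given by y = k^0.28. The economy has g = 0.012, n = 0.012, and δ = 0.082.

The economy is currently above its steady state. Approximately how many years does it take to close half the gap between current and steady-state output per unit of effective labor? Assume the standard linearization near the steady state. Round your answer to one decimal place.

Near the steady state the convergence rate is λ = (1 − α)(n + g + δ).
λ = (1 − 0.28) × 0.106 = 0.72 × 0.106 = 0.07632
Half-life = ln 2 / λ = 0.6931 / 0.07632 ≈ 9.08 years

about 9.1 years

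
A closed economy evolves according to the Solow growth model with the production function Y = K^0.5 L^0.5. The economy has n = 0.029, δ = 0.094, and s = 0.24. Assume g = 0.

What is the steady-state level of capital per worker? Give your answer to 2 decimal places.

In steady state, investment equals break-even investment: s·k^α = (n + δ)·k.
Rearranging, k^(1−α) = s / (n + δ).
k^0.5 = 0.24 / (0.029 + 0.094) = 0.24 / 0.123 = 1.9512
k* = 1.9512^(1/0.5) ≈ 3.8072

k* = 3.81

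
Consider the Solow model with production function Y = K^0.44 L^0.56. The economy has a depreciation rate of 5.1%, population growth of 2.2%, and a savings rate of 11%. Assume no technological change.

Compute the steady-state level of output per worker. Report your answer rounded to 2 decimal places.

y* = 1.38

In steady state, investment equals break-even investment: s·k^α = (n + δ)·k.
Dividing both sides by k: k^(1−α) = s / (n + δ).
k^0.56 = 0.11 / (0.022 + 0.051) = 0.11 / 0.073 = 1.5068
k* = 1.5068^(1/0.56) ≈ 2.0795
y* = (k*)^α = 2.0795^0.44 ≈ 1.3801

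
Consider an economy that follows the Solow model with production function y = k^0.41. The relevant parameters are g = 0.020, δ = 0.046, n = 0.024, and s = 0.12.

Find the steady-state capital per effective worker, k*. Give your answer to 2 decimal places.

k* = 1.63

Steady state requires s·f(k) = (n + g + δ)·k, i.e. s·k^α = (n + g + δ)·k.
Rearranging, k^(1−α) = s / (n + g + δ).
k^0.59 = 0.12 / (0.024 + 0.020 + 0.046) = 0.12 / 0.090 = 1.3333
k* = 1.3333^(1/0.59) ≈ 1.6283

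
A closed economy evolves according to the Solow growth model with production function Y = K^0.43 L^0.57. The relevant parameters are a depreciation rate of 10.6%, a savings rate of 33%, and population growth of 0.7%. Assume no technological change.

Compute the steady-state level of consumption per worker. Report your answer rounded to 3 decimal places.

Steady state requires s·f(k) = (n + δ)·k, i.e. s·k^α = (n + δ)·k.
Dividing both sides by k: k^(1−α) = s / (n + δ).
k^0.57 = 0.33 / (0.007 + 0.106) = 0.33 / 0.113 = 2.9204
k* = 2.9204^(1/0.57) ≈ 6.5549
y* = (k*)^α = 6.5549^0.43 ≈ 2.2445
c* = (1 − s)·y* = (1 − 0.33) × 2.2445 ≈ 1.5038

c* ≈ 1.504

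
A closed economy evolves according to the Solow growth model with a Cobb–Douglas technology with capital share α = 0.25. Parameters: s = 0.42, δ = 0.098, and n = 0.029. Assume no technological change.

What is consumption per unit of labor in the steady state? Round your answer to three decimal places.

c* ≈ 0.864

In steady state, investment equals break-even investment: s·k^α = (n + δ)·k.
Rearranging, k^(1−α) = s / (n + δ).
k^0.75 = 0.42 / (0.029 + 0.098) = 0.42 / 0.127 = 3.3071
k* = 3.3071^(1/0.75) ≈ 4.9272
y* = (k*)^α = 4.9272^0.25 ≈ 1.4899
c* = (1 − s)·y* = (1 − 0.42) × 1.4899 ≈ 0.8641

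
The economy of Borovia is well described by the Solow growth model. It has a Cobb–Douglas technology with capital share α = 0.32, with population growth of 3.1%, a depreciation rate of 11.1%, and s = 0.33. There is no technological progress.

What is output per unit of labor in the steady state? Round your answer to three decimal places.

y* = 1.487

At the steady state, Δk = 0, so s·k^α = (n + δ)·k.
Dividing both sides by k: k^(1−α) = s / (n + δ).
k^0.68 = 0.33 / (0.031 + 0.111) = 0.33 / 0.142 = 2.3239
k* = 2.3239^(1/0.68) ≈ 3.4559
y* = (k*)^α = 3.4559^0.32 ≈ 1.4871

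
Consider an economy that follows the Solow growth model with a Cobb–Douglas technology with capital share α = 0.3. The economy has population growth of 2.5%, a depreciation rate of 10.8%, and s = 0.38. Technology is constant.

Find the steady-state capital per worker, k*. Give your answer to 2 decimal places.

k* = 4.48

In steady state, investment equals break-even investment: s·k^α = (n + δ)·k.
Dividing both sides by k: k^(1−α) = s / (n + δ).
k^0.7 = 0.38 / (0.025 + 0.108) = 0.38 / 0.133 = 2.8571
k* = 2.8571^(1/0.7) ≈ 4.4805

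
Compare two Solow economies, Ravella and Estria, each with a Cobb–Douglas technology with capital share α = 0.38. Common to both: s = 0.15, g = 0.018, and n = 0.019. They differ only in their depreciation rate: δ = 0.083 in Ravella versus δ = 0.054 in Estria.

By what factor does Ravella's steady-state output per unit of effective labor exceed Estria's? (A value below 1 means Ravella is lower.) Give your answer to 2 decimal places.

ratio ≈ 0.84

Steady-state y* = [s/(n + g + δ)]^(α/(1−α)), so the ratio is [ (s_R/(n + g + δ)_R) / (s_E/(n + g + δ)_E) ]^0.6129.
s_R/(n + g + δ)_R = 0.15/0.120 = 1.2500; s_E/(n + g + δ)_E = 0.15/0.091 = 1.6484.
Ratio = (1.2500/1.6484)^0.6129 = 0.7583^0.6129 ≈ 0.8440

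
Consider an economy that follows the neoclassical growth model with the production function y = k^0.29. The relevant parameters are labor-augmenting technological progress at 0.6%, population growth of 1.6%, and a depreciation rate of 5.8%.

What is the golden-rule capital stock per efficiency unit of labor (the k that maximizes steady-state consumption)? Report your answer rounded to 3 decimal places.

The golden rule sets f'(k) = n + g + δ, i.e. α·k^(α−1) = n + g + δ.
So k^(1−α) = α / (n + g + δ) = 0.29 / 0.080 = 3.6250.
k_gold = 3.6250^(1/0.71) ≈ 6.1342

k_gold ≈ 6.134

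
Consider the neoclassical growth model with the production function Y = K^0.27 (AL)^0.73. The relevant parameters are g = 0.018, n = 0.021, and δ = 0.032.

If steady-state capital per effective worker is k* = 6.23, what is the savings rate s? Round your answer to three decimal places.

s ≈ 0.270

Steady state requires s·f(k) = (n + g + δ)·k, i.e. s·k^α = (n + g + δ)·k.
So s / (n + g + δ) = (k*)^(1−α) = 6.23^0.73 = 3.8017.
Therefore s = 3.8017 × (n + g + δ) = 3.8017 × 0.071 = 0.2699.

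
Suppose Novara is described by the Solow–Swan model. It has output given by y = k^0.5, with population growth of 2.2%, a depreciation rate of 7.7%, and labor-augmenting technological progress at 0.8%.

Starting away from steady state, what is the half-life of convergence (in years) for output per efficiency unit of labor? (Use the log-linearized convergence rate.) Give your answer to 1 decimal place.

t_½ ≈ 13.0 years

Near the steady state the convergence rate is λ = (1 − α)(n + g + δ).
λ = (1 − 0.5) × 0.107 = 0.5 × 0.107 = 0.0535
Half-life = ln 2 / λ = 0.6931 / 0.0535 ≈ 12.96 years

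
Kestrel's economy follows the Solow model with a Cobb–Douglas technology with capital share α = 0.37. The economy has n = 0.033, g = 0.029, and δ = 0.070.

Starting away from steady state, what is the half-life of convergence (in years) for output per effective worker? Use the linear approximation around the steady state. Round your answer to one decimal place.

half-life ≈ 8.3 years

Near the steady state the convergence rate is λ = (1 − α)(n + g + δ).
λ = (1 − 0.37) × 0.132 = 0.63 × 0.132 = 0.08316
Half-life = ln 2 / λ = 0.6931 / 0.08316 ≈ 8.33 years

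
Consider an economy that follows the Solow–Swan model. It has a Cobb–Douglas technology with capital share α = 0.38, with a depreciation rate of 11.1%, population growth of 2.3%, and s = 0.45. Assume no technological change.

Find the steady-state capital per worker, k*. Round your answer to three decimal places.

k* = 7.056

In steady state, investment equals break-even investment: s·k^α = (n + δ)·k.
Dividing both sides by k: k^(1−α) = s / (n + δ).
k^0.62 = 0.45 / (0.023 + 0.111) = 0.45 / 0.134 = 3.3582
k* = 3.3582^(1/0.62) ≈ 7.0560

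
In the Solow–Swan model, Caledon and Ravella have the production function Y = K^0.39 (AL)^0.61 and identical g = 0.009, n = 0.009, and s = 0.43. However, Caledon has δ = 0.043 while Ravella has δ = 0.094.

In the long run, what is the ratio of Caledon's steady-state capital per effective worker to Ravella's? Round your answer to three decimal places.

ratio ≈ 2.708

Steady-state k* = [s/(n + g + δ)]^(1/(1−α)), so the ratio is [ (s_C/(n + g + δ)_C) / (s_R/(n + g + δ)_R) ]^1.6393.
s_C/(n + g + δ)_C = 0.43/0.061 = 7.0492; s_R/(n + g + δ)_R = 0.43/0.112 = 3.8393.
Ratio = (7.0492/3.8393)^1.6393 = 1.8361^1.6393 ≈ 2.7077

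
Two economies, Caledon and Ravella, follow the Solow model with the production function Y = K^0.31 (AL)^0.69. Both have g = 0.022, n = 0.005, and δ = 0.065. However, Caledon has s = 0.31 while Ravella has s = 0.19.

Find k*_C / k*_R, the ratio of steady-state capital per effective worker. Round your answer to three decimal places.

Steady-state k* = [s/(n + g + δ)]^(1/(1−α)), so the ratio is [ (s_C/(n + g + δ)_C) / (s_R/(n + g + δ)_R) ]^1.4493.
s_C/(n + g + δ)_C = 0.31/0.092 = 3.3696; s_R/(n + g + δ)_R = 0.19/0.092 = 2.0652.
Ratio = (3.3696/2.0652)^1.4493 = 1.6316^1.4493 ≈ 2.0330

k*_C / k*_R ≈ 2.033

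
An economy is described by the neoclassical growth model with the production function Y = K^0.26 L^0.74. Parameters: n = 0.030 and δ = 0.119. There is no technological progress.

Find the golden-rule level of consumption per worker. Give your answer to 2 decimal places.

c_gold ≈ 0.90

At the golden rule, f'(k) = n + δ, so α·k^(α−1) = n + δ and k_gold = (α/(n + δ))^(1/(1−α)).
k_gold = (0.26/0.149)^(1/0.74) = 1.7450^1.3514 ≈ 2.1221
c_gold = f(k_gold) − (n + δ)·k_gold = 1.2161 − 0.149×2.1221 ≈ 0.8999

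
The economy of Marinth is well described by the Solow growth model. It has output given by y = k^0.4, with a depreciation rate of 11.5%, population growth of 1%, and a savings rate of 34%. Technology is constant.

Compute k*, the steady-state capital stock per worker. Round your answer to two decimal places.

k* ≈ 5.30

Steady state requires s·f(k) = (n + δ)·k, i.e. s·k^α = (n + δ)·k.
Rearranging, k^(1−α) = s / (n + δ).
k^0.6 = 0.34 / (0.010 + 0.115) = 0.34 / 0.125 = 2.7200
k* = 2.7200^(1/0.6) ≈ 5.3001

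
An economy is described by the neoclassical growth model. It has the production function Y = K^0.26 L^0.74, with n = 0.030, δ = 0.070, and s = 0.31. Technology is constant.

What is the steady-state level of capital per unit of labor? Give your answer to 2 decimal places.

k* = 4.61

In steady state, investment equals break-even investment: s·k^α = (n + δ)·k.
Rearranging, k^(1−α) = s / (n + δ).
k^0.74 = 0.31 / (0.030 + 0.070) = 0.31 / 0.100 = 3.1000
k* = 3.1000^(1/0.74) ≈ 4.6132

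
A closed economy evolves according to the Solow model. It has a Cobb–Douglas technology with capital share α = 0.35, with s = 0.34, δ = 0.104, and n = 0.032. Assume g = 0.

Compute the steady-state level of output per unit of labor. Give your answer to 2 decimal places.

y* = 1.64

At the steady state, Δk = 0, so s·k^α = (n + δ)·k.
Dividing both sides by k: k^(1−α) = s / (n + δ).
k^0.65 = 0.34 / (0.032 + 0.104) = 0.34 / 0.136 = 2.5000
k* = 2.5000^(1/0.65) ≈ 4.0946
y* = (k*)^α = 4.0946^0.35 ≈ 1.6378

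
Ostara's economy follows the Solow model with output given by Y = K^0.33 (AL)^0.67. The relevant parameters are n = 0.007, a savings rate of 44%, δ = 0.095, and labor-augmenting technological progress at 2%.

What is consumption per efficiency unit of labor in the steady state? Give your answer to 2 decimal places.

In steady state, investment equals break-even investment: s·k^α = (n + g + δ)·k.
Dividing both sides by k: k^(1−α) = s / (n + g + δ).
k^0.67 = 0.44 / (0.007 + 0.020 + 0.095) = 0.44 / 0.122 = 3.6066
k* = 3.6066^(1/0.67) ≈ 6.7841
y* = (k*)^α = 6.7841^0.33 ≈ 1.8810
c* = (1 − s)·y* = (1 − 0.44) × 1.8810 ≈ 1.0534

c* ≈ 1.05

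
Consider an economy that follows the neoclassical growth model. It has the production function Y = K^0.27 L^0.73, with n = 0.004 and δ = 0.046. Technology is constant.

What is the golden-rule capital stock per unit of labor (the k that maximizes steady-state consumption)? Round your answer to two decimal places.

The golden rule sets f'(k) = n + δ, i.e. α·k^(α−1) = n + δ.
So k^(1−α) = α / (n + δ) = 0.27 / 0.050 = 5.4000.
k_gold = 5.4000^(1/0.73) ≈ 10.0758

k_gold ≈ 10.08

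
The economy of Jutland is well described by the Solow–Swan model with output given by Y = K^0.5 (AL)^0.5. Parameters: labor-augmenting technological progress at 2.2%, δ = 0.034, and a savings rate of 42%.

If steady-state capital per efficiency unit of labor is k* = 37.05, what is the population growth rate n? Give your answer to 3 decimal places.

Steady state requires s·f(k) = (n + g + δ)·k, i.e. s·k^α = (n + g + δ)·k.
So s / (n + g + δ) = (k*)^(1−α) = 37.05^0.5 = 6.0869.
Therefore n + g + δ = s / 6.0869 = 0.42 / 6.0869 = 0.0690, so n = 0.0690 − 0.056 = 0.0130.

n ≈ 0.013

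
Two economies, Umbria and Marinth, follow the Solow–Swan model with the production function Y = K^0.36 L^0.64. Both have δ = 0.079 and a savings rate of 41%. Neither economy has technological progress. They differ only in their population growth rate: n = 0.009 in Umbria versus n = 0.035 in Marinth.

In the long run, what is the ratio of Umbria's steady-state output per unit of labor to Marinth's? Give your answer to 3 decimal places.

Steady-state y* = [s/(n + δ)]^(α/(1−α)), so the ratio is [ (s_U/(n + δ)_U) / (s_M/(n + δ)_M) ]^0.5625.
s_U/(n + δ)_U = 0.41/0.088 = 4.6591; s_M/(n + δ)_M = 0.41/0.114 = 3.5965.
Ratio = (4.6591/3.5965)^0.5625 = 1.2955^0.5625 ≈ 1.1568

ratio ≈ 1.157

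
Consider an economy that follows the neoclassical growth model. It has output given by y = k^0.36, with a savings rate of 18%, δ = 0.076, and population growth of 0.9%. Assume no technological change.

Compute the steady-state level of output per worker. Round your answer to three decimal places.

In steady state, investment equals break-even investment: s·k^α = (n + δ)·k.
Rearranging, k^(1−α) = s / (n + δ).
k^0.64 = 0.18 / (0.009 + 0.076) = 0.18 / 0.085 = 2.1176
k* = 2.1176^(1/0.64) ≈ 3.2295
y* = (k*)^α = 3.2295^0.36 ≈ 1.5251

y* ≈ 1.525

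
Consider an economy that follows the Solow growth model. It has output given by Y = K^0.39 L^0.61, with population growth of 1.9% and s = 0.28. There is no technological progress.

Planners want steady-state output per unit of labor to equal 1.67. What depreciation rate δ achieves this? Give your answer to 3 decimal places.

Steady state requires s·f(k) = (n + δ)·k, i.e. s·k^α = (n + δ)·k.
Since y* = [s/(n + δ)]^(α/(1−α)), we have s/(n + δ) = (y*)^((1−α)/α) = 1.67^1.5641 = 2.2302.
Therefore n + δ = s / 2.2302 = 0.28 / 2.2302 = 0.1255, so δ = 0.1255 − 0.019 = 0.1065.

δ ≈ 0.107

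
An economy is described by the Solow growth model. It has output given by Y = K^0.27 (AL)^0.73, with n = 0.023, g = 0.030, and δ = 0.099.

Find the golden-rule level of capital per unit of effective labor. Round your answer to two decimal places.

The golden rule sets f'(k) = n + g + δ, i.e. α·k^(α−1) = n + g + δ.
So k^(1−α) = α / (n + g + δ) = 0.27 / 0.152 = 1.7763.
k_gold = 1.7763^(1/0.73) ≈ 2.1969

k_gold ≈ 2.20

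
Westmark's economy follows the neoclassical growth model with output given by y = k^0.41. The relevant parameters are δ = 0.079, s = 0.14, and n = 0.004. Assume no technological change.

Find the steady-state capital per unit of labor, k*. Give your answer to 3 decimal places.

k* ≈ 2.426

At the steady state, Δk = 0, so s·k^α = (n + δ)·k.
Dividing both sides by k: k^(1−α) = s / (n + δ).
k^0.59 = 0.14 / (0.004 + 0.079) = 0.14 / 0.083 = 1.6867
k* = 1.6867^(1/0.59) ≈ 2.4255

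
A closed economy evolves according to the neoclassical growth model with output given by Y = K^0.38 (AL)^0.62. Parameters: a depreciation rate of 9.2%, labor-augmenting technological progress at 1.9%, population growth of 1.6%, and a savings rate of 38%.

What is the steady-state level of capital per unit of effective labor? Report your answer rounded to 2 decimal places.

In steady state, investment equals break-even investment: s·k^α = (n + g + δ)·k.
Dividing both sides by k: k^(1−α) = s / (n + g + δ).
k^0.62 = 0.38 / (0.016 + 0.019 + 0.092) = 0.38 / 0.127 = 2.9921
k* = 2.9921^(1/0.62) ≈ 5.8574

k* = 5.86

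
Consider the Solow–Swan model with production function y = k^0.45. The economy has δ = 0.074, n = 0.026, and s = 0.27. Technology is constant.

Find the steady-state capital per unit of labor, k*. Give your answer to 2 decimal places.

Steady state requires s·f(k) = (n + δ)·k, i.e. s·k^α = (n + δ)·k.
Dividing both sides by k: k^(1−α) = s / (n + δ).
k^0.55 = 0.27 / (0.026 + 0.074) = 0.27 / 0.100 = 2.7000
k* = 2.7000^(1/0.55) ≈ 6.0855

k* = 6.09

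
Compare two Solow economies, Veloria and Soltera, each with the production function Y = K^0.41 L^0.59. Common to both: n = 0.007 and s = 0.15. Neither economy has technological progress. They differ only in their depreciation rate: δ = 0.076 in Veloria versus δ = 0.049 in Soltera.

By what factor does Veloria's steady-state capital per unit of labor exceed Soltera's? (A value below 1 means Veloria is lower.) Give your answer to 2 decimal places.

Steady-state k* = [s/(n + δ)]^(1/(1−α)), so the ratio is [ (s_V/(n + δ)_V) / (s_S/(n + δ)_S) ]^1.6949.
s_V/(n + δ)_V = 0.15/0.083 = 1.8072; s_S/(n + δ)_S = 0.15/0.056 = 2.6786.
Ratio = (1.8072/2.6786)^1.6949 = 0.6747^1.6949 ≈ 0.5133

k*_V / k*_S ≈ 0.51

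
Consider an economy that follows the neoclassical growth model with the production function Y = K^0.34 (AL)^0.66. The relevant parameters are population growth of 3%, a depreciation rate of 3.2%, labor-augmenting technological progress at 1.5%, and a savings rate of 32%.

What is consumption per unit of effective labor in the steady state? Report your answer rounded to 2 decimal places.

Steady state requires s·f(k) = (n + g + δ)·k, i.e. s·k^α = (n + g + δ)·k.
Dividing both sides by k: k^(1−α) = s / (n + g + δ).
k^0.66 = 0.32 / (0.030 + 0.015 + 0.032) = 0.32 / 0.077 = 4.1558
k* = 4.1558^(1/0.66) ≈ 8.6568
y* = (k*)^α = 8.6568^0.34 ≈ 2.0831
c* = (1 − s)·y* = (1 − 0.32) × 2.0831 ≈ 1.4165

c* = 1.42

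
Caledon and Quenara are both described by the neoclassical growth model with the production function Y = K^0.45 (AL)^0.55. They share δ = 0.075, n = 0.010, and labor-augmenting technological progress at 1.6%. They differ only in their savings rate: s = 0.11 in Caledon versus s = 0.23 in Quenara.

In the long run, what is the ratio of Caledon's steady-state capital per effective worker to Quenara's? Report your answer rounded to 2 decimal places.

Steady-state k* = [s/(n + g + δ)]^(1/(1−α)), so the ratio is [ (s_C/(n + g + δ)_C) / (s_Q/(n + g + δ)_Q) ]^1.8182.
s_C/(n + g + δ)_C = 0.11/0.101 = 1.0891; s_Q/(n + g + δ)_Q = 0.23/0.101 = 2.2772.
Ratio = (1.0891/2.2772)^1.8182 = 0.4783^1.8182 ≈ 0.2616

k*_C / k*_Q ≈ 0.26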